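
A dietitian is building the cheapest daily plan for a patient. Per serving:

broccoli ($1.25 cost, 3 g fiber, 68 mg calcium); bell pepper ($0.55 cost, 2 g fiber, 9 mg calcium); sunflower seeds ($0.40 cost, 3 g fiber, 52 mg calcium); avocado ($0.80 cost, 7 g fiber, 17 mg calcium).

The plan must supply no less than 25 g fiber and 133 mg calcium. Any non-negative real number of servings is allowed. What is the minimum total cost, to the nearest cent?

This is a tiny linear program; its minimum lies at a vertex of the feasible set. List the vertices and price them.
broccoli only: max(25/3, 133/68) = 8.333 servings → $10.42.
bell pepper only: max(25/2, 133/9) = 14.78 servings → $8.13.
sunflower seeds only: max(25/3, 133/52) = 8.333 servings → $3.33.
avocado only: max(25/7, 133/17) = 7.824 servings → $6.26.
broccoli + bell pepper with both tight: 0.3761 servings and 11.94 servings → $7.03.
broccoli + sunflower seeds: the both-tight solution has a negative serving — not a feasible corner.
broccoli + avocado with both tight: 1.191 servings and 3.061 servings → $3.94.
bell pepper + sunflower seeds with both tight: 11.7 servings and 0.5325 servings → $6.65.
bell pepper + avocado: the both-tight solution has a negative serving — not a feasible corner.
sunflower seeds + avocado with both tight: 1.617 servings and 2.879 servings → $2.95.
The minimum over all feasible corners is $2.95.

$2.95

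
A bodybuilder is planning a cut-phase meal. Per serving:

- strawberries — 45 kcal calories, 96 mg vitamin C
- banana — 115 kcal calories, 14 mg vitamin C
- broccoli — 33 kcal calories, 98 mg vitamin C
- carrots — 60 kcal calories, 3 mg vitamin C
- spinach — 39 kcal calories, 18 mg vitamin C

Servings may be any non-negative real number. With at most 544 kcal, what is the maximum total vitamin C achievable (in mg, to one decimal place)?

Vitamin C per kcal: broccoli 2.97, strawberries 2.133, spinach 0.4615, banana 0.1217, carrots 0.05.
With no serving limits, spend the whole calories allowance on broccoli: 544 kcal / 33 kcal × 98 mg = 1615.5 mg.

1615.5 mg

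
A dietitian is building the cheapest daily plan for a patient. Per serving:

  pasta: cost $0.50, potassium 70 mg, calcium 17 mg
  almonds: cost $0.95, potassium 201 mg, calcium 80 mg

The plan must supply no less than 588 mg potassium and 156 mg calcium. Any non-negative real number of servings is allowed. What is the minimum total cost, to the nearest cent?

$2.78

Two binding constraints pin down two serving amounts, so the optimal mix uses at most two foods. The candidates are each food alone (scaled to the tighter of potassium/calcium) and each pair with both constraints tight.
pasta only: max(588/70, 156/17) = 9.176 servings → $4.59.
almonds only: max(588/201, 156/80) = 2.925 servings → $2.78.
pasta + almonds with both tight: 7.185 servings and 0.4233 servings → $3.99.
Cheapest feasible corner: $2.78.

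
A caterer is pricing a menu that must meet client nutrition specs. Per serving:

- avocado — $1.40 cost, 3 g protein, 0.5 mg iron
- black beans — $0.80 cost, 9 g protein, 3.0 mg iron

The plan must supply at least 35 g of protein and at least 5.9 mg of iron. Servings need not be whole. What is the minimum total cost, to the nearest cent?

With two linear requirements the optimum uses one or two foods; enumerate the corners.
avocado only: max(35/3, 5.9/0.5) = 11.8 servings → $16.52.
black beans only: max(35/9, 5.9/3.0) = 3.889 servings → $3.11.
avocado + black beans with both tight: 11.53 servings and 0.04444 servings → $16.18.
Cheapest feasible corner: $3.11.

$3.11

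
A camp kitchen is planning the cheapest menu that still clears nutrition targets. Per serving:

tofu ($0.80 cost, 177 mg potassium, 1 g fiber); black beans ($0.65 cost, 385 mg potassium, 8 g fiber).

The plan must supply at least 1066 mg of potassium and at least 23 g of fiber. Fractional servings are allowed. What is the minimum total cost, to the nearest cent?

$1.87

The cheapest plan sits at a corner of the feasible region — with two constraints it uses at most two foods.
tofu only: max(1066/177, 23/1) = 23 servings → $18.40.
black beans only: max(1066/385, 23/8) = 2.875 servings → $1.87.
tofu + black beans: intersection lies outside the first quadrant.
Cheapest feasible corner: $1.87.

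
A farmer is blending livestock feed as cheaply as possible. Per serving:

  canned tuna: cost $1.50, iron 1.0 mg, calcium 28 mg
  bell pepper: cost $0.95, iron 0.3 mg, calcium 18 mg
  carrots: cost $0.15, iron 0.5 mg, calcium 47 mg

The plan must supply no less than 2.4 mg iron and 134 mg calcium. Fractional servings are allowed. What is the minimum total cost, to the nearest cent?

Check every corner: each single food scaled to meet both minima, and each pair solved so both constraints bind.
canned tuna only: max(2.4/1.0, 134/28) = 4.786 servings → $7.18.
bell pepper only: max(2.4/0.3, 134/18) = 8 servings → $7.60.
carrots only: max(2.4/0.5, 134/47) = 4.8 servings → $0.72.
canned tuna + bell pepper with both tight: 0.3125 servings and 6.958 servings → $7.08.
canned tuna + carrots with both tight: 1.388 servings and 2.024 servings → $2.39.
bell pepper + carrots: intersection lies outside the first quadrant.
The minimum over all feasible corners is $0.72.

$0.72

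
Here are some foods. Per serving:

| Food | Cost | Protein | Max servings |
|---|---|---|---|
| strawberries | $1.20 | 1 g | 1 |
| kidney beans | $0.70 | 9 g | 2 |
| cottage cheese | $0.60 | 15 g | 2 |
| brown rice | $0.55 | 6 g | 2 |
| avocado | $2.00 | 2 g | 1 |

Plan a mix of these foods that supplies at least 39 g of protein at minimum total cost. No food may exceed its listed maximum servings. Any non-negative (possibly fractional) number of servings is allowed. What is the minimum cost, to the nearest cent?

$1.90

Cost per g of protein: cottage cheese $0.0400, kidney beans $0.0778, brown rice $0.0917, avocado $1.0000, strawberries $1.2000.
Take 2 servings of cottage cheese: +30.0 g protein for $1.20 (total $1.20, still need 9.0 g).
Take 1 serving of kidney beans: +9.0 g protein for $0.70 (total $1.90, still need 0.0 g).
Greedy by cheapest-per-g is optimal for a single linear constraint, so the minimum cost is $1.90.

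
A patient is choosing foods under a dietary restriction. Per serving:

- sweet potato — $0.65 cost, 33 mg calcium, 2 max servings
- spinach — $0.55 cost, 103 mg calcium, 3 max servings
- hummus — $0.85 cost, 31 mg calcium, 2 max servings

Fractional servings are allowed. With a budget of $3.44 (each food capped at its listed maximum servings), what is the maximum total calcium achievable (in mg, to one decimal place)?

392.9 mg

Calcium per dollar: spinach 187.3, sweet potato 50.77, hummus 36.47.
Take 3 servings of spinach: spends $1.65, +309.0 mg calcium (running total 309.0 mg).
Take 2 servings of sweet potato: spends $1.30, +66.0 mg calcium (running total 375.0 mg).
Take 0.5765 servings of hummus: spends $0.49, +17.9 mg calcium (running total 392.9 mg).
Filling greedily by calcium-per-dollar is optimal for one linear limit, giving 392.9 mg.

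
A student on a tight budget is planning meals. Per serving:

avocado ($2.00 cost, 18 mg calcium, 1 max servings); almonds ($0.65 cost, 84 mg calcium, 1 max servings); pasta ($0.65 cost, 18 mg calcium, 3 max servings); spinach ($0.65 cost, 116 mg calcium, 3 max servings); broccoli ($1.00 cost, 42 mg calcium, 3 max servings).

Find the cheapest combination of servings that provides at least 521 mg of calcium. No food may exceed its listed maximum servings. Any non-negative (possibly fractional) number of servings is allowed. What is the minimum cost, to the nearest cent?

Cost per mg of calcium: spinach $0.0056, almonds $0.0077, broccoli $0.0238, pasta $0.0361, avocado $0.1111.
Take 3 servings of spinach: +348.0 mg calcium for $1.95 (total $1.95, still need 173.0 mg).
Take 1 serving of almonds: +84.0 mg calcium for $0.65 (total $2.60, still need 89.0 mg).
Take 2.119 servings of broccoli: +89.0 mg calcium for $2.12 (total $4.72, still need 0.0 mg).
Filling from the cheapest source first is optimal under one linear minimum: $4.72.

$4.72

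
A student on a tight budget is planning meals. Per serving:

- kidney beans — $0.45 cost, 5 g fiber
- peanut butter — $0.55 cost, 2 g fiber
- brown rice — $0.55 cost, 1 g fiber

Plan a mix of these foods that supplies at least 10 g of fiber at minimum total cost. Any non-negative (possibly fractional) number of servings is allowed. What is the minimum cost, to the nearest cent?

$0.90

Cost per g of fiber: kidney beans $0.0900, peanut butter $0.2750, brown rice $0.5500.
With no serving limits, use only kidney beans: 10 g / 5 g = 2 servings × $0.45 = $0.90.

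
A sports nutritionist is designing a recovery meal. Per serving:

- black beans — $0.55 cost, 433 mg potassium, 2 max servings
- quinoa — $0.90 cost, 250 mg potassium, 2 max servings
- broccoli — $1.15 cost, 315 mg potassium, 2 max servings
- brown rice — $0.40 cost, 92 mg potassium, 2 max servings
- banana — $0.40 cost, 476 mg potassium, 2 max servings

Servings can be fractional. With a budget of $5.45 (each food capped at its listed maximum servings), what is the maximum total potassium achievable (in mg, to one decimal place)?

Potassium per dollar: banana 1190, black beans 787.3, quinoa 277.8, broccoli 273.9, brown rice 230.
Take 2 servings of banana: spends $0.80, +952.0 mg potassium (running total 952.0 mg).
Take 2 servings of black beans: spends $1.10, +866.0 mg potassium (running total 1818.0 mg).
Take 2 servings of quinoa: spends $1.80, +500.0 mg potassium (running total 2318.0 mg).
Take 1.522 servings of broccoli: spends $1.75, +479.3 mg potassium (running total 2797.3 mg).
Greedy by best ratio exhausts the cost allowance optimally: 2797.3 mg.

2797.3 mg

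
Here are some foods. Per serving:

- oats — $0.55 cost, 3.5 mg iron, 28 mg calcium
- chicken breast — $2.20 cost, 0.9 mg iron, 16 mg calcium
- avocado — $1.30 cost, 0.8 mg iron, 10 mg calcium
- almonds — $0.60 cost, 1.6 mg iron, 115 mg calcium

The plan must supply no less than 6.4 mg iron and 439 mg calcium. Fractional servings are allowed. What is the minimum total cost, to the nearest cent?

oats only: max(6.4/3.5, 439/28) = 15.68 servings → $8.62.
chicken breast only: max(6.4/0.9, 439/16) = 27.44 servings → $60.36.
avocado only: max(6.4/0.8, 439/10) = 43.9 servings → $57.07.
almonds only: max(6.4/1.6, 439/115) = 4 servings → $2.40.
oats + chicken breast: the both-tight solution has a negative serving — not a feasible corner.
oats + avocado: intersection lies outside the first quadrant.
oats + almonds with both tight: 0.09393 servings and 3.795 servings → $2.33.
chicken breast + avocado with both targets exact would need a negative amount; discard.
chicken breast + almonds with both tight: 0.4313 servings and 3.757 servings → $3.20.
avocado + almonds with both tight: 0.4421 servings and 3.779 servings → $2.84.
So the least-cost plan costs $2.33.

$2.33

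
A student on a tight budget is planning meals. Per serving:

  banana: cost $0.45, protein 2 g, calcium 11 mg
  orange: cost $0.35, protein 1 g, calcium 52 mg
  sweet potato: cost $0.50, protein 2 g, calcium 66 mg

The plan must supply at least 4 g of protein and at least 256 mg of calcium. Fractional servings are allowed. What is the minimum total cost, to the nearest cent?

At the optimum either one food covers both requirements or two foods hit both targets exactly; no other combination can be cheaper.
banana only: max(4/2, 256/11) = 23.27 servings → $10.47.
orange only: max(4/1, 256/52) = 4.923 servings → $1.72.
sweet potato only: max(4/2, 256/66) = 3.879 servings → $1.94.
banana + orange: the both-tight solution has a negative serving — not a feasible corner.
banana + sweet potato with both targets exact would need a negative amount; discard.
orange + sweet potato: intersection lies outside the first quadrant.
Cheapest feasible corner: $1.72.

$1.72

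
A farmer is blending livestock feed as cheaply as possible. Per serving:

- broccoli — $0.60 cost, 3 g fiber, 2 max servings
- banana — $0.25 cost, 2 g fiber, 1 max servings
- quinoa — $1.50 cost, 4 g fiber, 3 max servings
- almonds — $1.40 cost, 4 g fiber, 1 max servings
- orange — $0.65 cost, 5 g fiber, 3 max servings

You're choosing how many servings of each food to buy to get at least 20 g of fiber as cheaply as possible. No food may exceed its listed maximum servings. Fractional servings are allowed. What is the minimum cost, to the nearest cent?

Cost per g of fiber: banana $0.1250, orange $0.1300, broccoli $0.2000, almonds $0.3500, quinoa $0.3750.
Take 1 serving of banana: +2.0 g fiber for $0.25 (total $0.25, still need 18.0 g).
Take 3 servings of orange: +15.0 g fiber for $1.95 (total $2.20, still need 3.0 g).
Take 1 serving of broccoli: +3.0 g fiber for $0.60 (total $2.80, still need 0.0 g).
Filling from the cheapest source first is optimal under one linear minimum: $2.80.

$2.80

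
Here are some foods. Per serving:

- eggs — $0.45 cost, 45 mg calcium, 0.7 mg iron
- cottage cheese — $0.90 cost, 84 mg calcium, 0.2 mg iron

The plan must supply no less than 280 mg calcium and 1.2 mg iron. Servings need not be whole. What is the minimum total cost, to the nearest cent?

For a min-cost LP with two ≥-constraints, a basic feasible solution has at most two positive variables.
eggs only: max(280/45, 1.2/0.7) = 6.222 servings → $2.80.
cottage cheese only: max(280/84, 1.2/0.2) = 6 servings → $5.40.
eggs + cottage cheese with both tight: 0.8996 servings and 2.851 servings → $2.97.
So the least-cost plan costs $2.80.

$2.80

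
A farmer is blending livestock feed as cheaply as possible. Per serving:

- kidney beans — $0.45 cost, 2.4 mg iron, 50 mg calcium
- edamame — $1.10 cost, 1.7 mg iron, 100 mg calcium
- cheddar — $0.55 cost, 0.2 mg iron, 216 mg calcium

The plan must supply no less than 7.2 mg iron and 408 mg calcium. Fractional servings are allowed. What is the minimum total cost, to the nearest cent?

The cheapest plan sits at a corner of the feasible region — with two constraints it uses at most two foods.
kidney beans only: max(7.2/2.4, 408/50) = 8.16 servings → $3.67.
edamame only: max(7.2/1.7, 408/100) = 4.235 servings → $4.66.
cheddar only: max(7.2/0.2, 408/216) = 36 servings → $19.80.
kidney beans + edamame with both tight: 0.1703 servings and 3.995 servings → $4.47.
kidney beans + cheddar with both tight: 2.899 servings and 1.218 servings → $1.97.
edamame + cheddar: the both-tight solution has a negative serving — not a feasible corner.
So the least-cost plan costs $1.97.

$1.97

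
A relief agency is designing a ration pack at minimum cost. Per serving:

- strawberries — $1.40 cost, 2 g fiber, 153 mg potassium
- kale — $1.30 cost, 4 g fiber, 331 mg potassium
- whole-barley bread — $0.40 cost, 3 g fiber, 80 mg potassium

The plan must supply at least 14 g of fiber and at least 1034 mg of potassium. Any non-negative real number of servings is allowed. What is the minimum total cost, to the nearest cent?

For a min-cost LP with two ≥-constraints, a basic feasible solution has at most two positive variables.
strawberries only: max(14/2, 1034/153) = 7 servings → $9.80.
kale only: max(14/4, 1034/331) = 3.5 servings → $4.55.
whole-barley bread only: max(14/3, 1034/80) = 12.93 servings → $5.17.
strawberries + kale with both targets exact would need a negative amount; discard.
strawberries + whole-barley bread with both tight: 6.629 servings and 0.2475 servings → $9.38.
kale + whole-barley bread with both tight: 2.945 servings and 0.74 servings → $4.12.
Cheapest feasible corner: $4.12.

$4.12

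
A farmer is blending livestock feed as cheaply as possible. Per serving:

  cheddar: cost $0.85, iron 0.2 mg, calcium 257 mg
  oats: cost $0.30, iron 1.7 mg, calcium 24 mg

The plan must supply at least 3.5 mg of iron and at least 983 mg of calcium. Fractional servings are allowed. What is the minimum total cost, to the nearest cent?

Compare the cost at each extreme point of the feasible region.
cheddar only: max(3.5/0.2, 983/257) = 17.5 servings → $14.88.
oats only: max(3.5/1.7, 983/24) = 40.96 servings → $12.29.
cheddar + oats with both tight: 3.673 servings and 1.627 servings → $3.61.
Cheapest feasible corner: $3.61.

$3.61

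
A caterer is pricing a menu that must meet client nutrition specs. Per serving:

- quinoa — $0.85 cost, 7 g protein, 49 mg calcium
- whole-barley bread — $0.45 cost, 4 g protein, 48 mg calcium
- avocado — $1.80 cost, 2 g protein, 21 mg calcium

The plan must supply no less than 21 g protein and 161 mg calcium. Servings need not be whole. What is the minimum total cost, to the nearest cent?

$2.36

Minimising a linear cost over {protein ≥ 21, calcium ≥ 161, servings ≥ 0} — the optimum is at a vertex, using one or two foods.
quinoa only: max(21/7, 161/49) = 3.286 servings → $2.79.
whole-barley bread only: max(21/4, 161/48) = 5.25 servings → $2.36.
avocado only: max(21/2, 161/21) = 10.5 servings → $18.90.
quinoa + whole-barley bread with both tight: 2.6 servings and 0.7 servings → $2.52.
quinoa + avocado with both tight: 2.429 servings and 2 servings → $5.66.
whole-barley bread + avocado: the both-tight solution has a negative serving — not a feasible corner.
So the least-cost plan costs $2.36.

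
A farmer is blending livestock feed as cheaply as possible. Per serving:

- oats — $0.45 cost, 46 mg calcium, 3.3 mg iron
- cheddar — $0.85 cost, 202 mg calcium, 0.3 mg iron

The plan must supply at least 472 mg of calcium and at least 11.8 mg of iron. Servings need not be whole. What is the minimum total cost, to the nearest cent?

$2.87

At the optimum either one food covers both requirements or two foods hit both targets exactly; no other combination can be cheaper.
oats only: max(472/46, 11.8/3.3) = 10.26 servings → $4.62.
cheddar only: max(472/202, 11.8/0.3) = 39.33 servings → $33.43.
oats + cheddar with both tight: 3.434 servings and 1.555 servings → $2.87.
So the least-cost plan costs $2.87.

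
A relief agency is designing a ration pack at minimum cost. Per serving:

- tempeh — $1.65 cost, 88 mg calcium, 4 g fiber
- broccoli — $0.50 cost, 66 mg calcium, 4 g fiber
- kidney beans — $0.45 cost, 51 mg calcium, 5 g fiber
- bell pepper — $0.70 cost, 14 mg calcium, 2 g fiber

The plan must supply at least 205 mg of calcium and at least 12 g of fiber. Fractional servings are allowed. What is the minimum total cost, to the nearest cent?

$1.55

With two linear requirements the optimum uses one or two foods; enumerate the corners.
tempeh only: max(205/88, 12/4) = 3 servings → $4.95.
broccoli only: max(205/66, 12/4) = 3.106 servings → $1.55.
kidney beans only: max(205/51, 12/5) = 4.02 servings → $1.81.
bell pepper only: max(205/14, 12/2) = 14.64 servings → $10.25.
tempeh + broccoli with both tight: 0.3182 servings and 2.682 servings → $1.87.
tempeh + kidney beans with both tight: 1.75 servings and 1 serving → $3.34.
tempeh + bell pepper with both tight: 2.017 servings and 1.967 servings → $4.70.
broccoli + kidney beans: intersection lies outside the first quadrant.
broccoli + bell pepper: intersection lies outside the first quadrant.
kidney beans + bell pepper: the both-tight solution has a negative serving — not a feasible corner.
Cheapest feasible corner: $1.55.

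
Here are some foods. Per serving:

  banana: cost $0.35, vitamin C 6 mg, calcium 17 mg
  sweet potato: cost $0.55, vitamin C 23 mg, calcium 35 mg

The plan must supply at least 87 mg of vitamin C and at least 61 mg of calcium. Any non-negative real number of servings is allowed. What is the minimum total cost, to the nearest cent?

$2.08

Minimising a linear cost over {vitamin C ≥ 87, calcium ≥ 61, servings ≥ 0} — the optimum is at a vertex, using one or two foods.
banana only: max(87/6, 61/17) = 14.5 servings → $5.08.
sweet potato only: max(87/23, 61/35) = 3.783 servings → $2.08.
banana + sweet potato: the both-tight solution has a negative serving — not a feasible corner.
So the least-cost plan costs $2.08.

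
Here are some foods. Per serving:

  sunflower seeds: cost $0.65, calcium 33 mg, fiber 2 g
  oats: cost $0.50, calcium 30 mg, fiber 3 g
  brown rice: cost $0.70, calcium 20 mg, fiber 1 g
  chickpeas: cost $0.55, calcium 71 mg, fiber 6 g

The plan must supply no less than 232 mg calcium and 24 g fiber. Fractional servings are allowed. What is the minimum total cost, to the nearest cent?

$2.20

Two binding constraints pin down two serving amounts, so the optimal mix uses at most two foods. The candidates are each food alone (scaled to the tighter of calcium/fiber) and each pair with both constraints tight.
sunflower seeds only: max(232/33, 24/2) = 12 servings → $7.80.
oats only: max(232/30, 24/3) = 8 servings → $4.00.
brown rice only: max(232/20, 24/1) = 24 servings → $16.80.
chickpeas only: max(232/71, 24/6) = 4 servings → $2.20.
sunflower seeds + oats: the both-tight solution has a negative serving — not a feasible corner.
sunflower seeds + brown rice: the both-tight solution has a negative serving — not a feasible corner.
sunflower seeds + chickpeas: the both-tight solution has a negative serving — not a feasible corner.
oats + brown rice: intersection lies outside the first quadrant.
oats + chickpeas: intersection lies outside the first quadrant.
brown rice + chickpeas: intersection lies outside the first quadrant.
So the least-cost plan costs $2.20.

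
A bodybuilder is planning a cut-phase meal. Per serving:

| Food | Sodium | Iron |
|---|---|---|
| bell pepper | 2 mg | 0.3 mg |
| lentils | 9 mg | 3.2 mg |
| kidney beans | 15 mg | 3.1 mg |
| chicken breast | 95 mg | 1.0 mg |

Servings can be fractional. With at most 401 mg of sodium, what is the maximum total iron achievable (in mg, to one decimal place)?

Iron per mg sodium: lentils 0.3556, kidney beans 0.2067, bell pepper 0.15, chicken breast 0.01053.
With no serving limits, spend the whole sodium allowance on lentils: 401 mg / 9 mg × 3.2 mg = 142.6 mg.

142.6 mg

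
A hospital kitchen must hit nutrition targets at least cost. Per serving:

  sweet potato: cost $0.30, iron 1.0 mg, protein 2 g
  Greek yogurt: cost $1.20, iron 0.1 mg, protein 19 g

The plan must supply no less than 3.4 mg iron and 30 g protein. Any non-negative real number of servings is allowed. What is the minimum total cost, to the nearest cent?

$2.46

A basic optimal solution has at most two foods positive. Try each food alone and each pair with both targets met exactly.
sweet potato only: max(3.4/1.0, 30/2) = 15 servings → $4.50.
Greek yogurt only: max(3.4/0.1, 30/19) = 34 servings → $40.80.
sweet potato + Greek yogurt with both tight: 3.277 servings and 1.234 servings → $2.46.
So the least-cost plan costs $2.46.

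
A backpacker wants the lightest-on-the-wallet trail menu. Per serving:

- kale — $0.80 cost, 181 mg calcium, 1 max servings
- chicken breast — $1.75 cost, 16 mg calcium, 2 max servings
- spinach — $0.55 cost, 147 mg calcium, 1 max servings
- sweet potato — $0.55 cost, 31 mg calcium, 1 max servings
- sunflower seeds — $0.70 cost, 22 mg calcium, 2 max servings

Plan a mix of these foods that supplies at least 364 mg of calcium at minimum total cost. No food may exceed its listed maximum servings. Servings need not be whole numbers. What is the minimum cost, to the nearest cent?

Cost per mg of calcium: spinach $0.0037, kale $0.0044, sweet potato $0.0177, sunflower seeds $0.0318, chicken breast $0.1094.
Take 1 serving of spinach: +147.0 mg calcium for $0.55 (total $0.55, still need 217.0 mg).
Take 1 serving of kale: +181.0 mg calcium for $0.80 (total $1.35, still need 36.0 mg).
Take 1 serving of sweet potato: +31.0 mg calcium for $0.55 (total $1.90, still need 5.0 mg).
Take 0.2273 servings of sunflower seeds: +5.0 mg calcium for $0.16 (total $2.06, still need 0.0 mg).
Greedy by cheapest-per-mg is optimal for a single linear constraint, so the minimum cost is $2.06.

$2.06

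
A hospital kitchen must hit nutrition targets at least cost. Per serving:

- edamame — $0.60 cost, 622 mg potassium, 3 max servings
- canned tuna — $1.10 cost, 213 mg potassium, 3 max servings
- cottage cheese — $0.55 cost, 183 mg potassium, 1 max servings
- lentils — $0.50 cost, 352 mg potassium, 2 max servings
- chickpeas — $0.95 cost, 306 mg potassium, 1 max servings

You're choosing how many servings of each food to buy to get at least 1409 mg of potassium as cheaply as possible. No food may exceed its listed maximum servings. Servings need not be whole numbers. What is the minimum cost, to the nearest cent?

Cost per mg of potassium: edamame $0.0010, lentils $0.0014, cottage cheese $0.0030, chickpeas $0.0031, canned tuna $0.0052.
Take 2.265 servings of edamame: +1409.0 mg potassium for $1.36 (total $1.36, still need 0.0 mg).
Greedy by cheapest-per-mg is optimal for a single linear constraint, so the minimum cost is $1.36.

$1.36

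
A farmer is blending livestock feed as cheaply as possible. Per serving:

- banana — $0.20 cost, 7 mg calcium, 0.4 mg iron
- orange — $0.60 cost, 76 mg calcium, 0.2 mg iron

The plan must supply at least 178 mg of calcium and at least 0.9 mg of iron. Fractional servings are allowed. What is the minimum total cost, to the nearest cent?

With two linear requirements the optimum uses one or two foods; enumerate the corners.
banana only: max(178/7, 0.9/0.4) = 25.43 servings → $5.09.
orange only: max(178/76, 0.9/0.2) = 4.5 servings → $2.70.
banana + orange with both tight: 1.131 servings and 2.238 servings → $1.57.
So the least-cost plan costs $1.57.

$1.57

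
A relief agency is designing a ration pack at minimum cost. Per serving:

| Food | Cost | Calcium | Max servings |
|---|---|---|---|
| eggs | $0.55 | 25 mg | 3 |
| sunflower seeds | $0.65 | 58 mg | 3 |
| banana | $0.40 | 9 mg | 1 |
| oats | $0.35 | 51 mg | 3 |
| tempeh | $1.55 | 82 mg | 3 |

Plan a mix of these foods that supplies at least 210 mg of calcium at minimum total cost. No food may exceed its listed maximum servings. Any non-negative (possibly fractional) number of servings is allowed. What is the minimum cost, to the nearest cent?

Cost per mg of calcium: oats $0.0069, sunflower seeds $0.0112, tempeh $0.0189, eggs $0.0220, banana $0.0444.
Take 3 servings of oats: +153.0 mg calcium for $1.05 (total $1.05, still need 57.0 mg).
Take 0.9828 servings of sunflower seeds: +57.0 mg calcium for $0.64 (total $1.69, still need 0.0 mg).
Greedy by cheapest-per-mg is optimal for a single linear constraint, so the minimum cost is $1.69.

$1.69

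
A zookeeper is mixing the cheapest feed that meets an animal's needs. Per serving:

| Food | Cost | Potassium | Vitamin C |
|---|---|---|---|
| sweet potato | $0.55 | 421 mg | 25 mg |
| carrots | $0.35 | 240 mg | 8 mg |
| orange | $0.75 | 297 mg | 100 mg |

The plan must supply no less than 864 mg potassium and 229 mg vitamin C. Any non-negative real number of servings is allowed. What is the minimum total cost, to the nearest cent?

$1.91

Check every corner: each single food scaled to meet both minima, and each pair solved so both constraints bind.
sweet potato only: max(864/421, 229/25) = 9.16 servings → $5.04.
carrots only: max(864/240, 229/8) = 28.62 servings → $10.02.
orange only: max(864/297, 229/100) = 2.909 servings → $2.18.
sweet potato + carrots: the both-tight solution has a negative serving — not a feasible corner.
sweet potato + orange with both tight: 0.5303 servings and 2.157 servings → $1.91.
carrots + orange with both tight: 0.8503 servings and 2.222 servings → $1.96.
So the least-cost plan costs $1.91.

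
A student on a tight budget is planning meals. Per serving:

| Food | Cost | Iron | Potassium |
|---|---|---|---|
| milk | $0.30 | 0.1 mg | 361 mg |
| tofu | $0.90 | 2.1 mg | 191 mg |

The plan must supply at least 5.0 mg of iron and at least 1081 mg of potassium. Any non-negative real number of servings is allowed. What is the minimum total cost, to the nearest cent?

$2.60

A basic optimal solution has at most two foods positive. Try each food alone and each pair with both targets met exactly.
milk only: max(5.0/0.1, 1081/361) = 50 servings → $15.00.
tofu only: max(5.0/2.1, 1081/191) = 5.66 servings → $5.09.
milk + tofu with both tight: 1.78 servings and 2.296 servings → $2.60.
The minimum over all feasible corners is $2.60.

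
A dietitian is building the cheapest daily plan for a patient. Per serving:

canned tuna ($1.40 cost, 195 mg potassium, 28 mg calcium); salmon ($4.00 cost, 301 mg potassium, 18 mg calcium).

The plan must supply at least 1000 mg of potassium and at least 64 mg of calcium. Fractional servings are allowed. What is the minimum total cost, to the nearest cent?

$7.18

An LP optimum is at a vertex; with two nutrient constraints at most two foods are used. Check each candidate.
canned tuna only: max(1000/195, 64/28) = 5.128 servings → $7.18.
salmon only: max(1000/301, 64/18) = 3.556 servings → $14.22.
canned tuna + salmon with both tight: 0.257 servings and 3.156 servings → $12.98.
So the least-cost plan costs $7.18.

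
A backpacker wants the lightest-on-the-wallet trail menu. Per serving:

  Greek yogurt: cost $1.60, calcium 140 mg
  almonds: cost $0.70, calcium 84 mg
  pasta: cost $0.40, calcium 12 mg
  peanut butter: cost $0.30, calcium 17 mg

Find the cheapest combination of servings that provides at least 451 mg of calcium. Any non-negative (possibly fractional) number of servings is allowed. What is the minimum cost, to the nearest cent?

Cost per mg of calcium: almonds $0.0083, Greek yogurt $0.0114, peanut butter $0.0176, pasta $0.0333.
With no serving limits, use only almonds: 451 mg / 84 mg = 5.369 servings × $0.70 = $3.76.

$3.76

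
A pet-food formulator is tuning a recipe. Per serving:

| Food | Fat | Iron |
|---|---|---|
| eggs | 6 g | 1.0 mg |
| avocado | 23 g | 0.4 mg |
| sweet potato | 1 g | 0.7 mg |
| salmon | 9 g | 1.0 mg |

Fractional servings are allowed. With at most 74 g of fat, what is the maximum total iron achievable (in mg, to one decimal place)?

51.8 mg

Iron per g fat: sweet potato 0.7, eggs 0.1667, salmon 0.1111, avocado 0.01739.
With no serving limits, spend the whole fat allowance on sweet potato: 74 g / 1 g × 0.7 mg = 51.8 mg.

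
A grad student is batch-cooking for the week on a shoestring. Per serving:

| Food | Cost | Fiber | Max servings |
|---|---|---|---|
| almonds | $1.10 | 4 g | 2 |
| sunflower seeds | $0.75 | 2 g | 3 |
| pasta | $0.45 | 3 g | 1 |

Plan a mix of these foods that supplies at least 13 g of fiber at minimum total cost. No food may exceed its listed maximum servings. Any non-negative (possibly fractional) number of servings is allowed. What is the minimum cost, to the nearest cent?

Cost per g of fiber: pasta $0.1500, almonds $0.2750, sunflower seeds $0.3750.
Take 1 serving of pasta: +3.0 g fiber for $0.45 (total $0.45, still need 10.0 g).
Take 2 servings of almonds: +8.0 g fiber for $2.20 (total $2.65, still need 2.0 g).
Take 1 serving of sunflower seeds: +2.0 g fiber for $0.75 (total $3.40, still need 0.0 g).
Filling from the cheapest source first is optimal under one linear minimum: $3.40.

$3.40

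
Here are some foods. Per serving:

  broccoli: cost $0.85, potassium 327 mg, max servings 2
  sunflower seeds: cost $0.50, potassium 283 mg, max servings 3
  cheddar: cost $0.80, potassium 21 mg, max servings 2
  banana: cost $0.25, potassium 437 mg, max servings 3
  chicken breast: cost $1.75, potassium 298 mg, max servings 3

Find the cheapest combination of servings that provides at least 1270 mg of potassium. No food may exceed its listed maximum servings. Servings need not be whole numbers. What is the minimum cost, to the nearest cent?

Cost per mg of potassium: banana $0.0006, sunflower seeds $0.0018, broccoli $0.0026, chicken breast $0.0059, cheddar $0.0381.
Take 2.906 servings of banana: +1270.0 mg potassium for $0.73 (total $0.73, still need 0.0 mg).
Greedy by cheapest-per-mg is optimal for a single linear constraint, so the minimum cost is $0.73.

$0.73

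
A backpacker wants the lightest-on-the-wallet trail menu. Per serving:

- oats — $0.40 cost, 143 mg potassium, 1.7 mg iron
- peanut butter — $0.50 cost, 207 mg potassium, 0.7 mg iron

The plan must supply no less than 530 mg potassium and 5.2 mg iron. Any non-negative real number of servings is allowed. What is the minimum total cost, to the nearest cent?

$1.43

Two binding constraints pin down two serving amounts, so the optimal mix uses at most two foods. The candidates are each food alone (scaled to the tighter of potassium/iron) and each pair with both constraints tight.
oats only: max(530/143, 5.2/1.7) = 3.706 servings → $1.48.
peanut butter only: max(530/207, 5.2/0.7) = 7.429 servings → $3.71.
oats + peanut butter with both tight: 2.801 servings and 0.6251 servings → $1.43.
The minimum over all feasible corners is $1.43.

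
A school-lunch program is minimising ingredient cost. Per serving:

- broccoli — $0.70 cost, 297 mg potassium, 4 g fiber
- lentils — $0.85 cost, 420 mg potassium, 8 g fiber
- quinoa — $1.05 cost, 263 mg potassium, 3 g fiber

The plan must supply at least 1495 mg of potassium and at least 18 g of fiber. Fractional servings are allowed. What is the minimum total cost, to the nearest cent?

$3.03

Minimising a linear cost over {potassium ≥ 1495, fiber ≥ 18, servings ≥ 0} — the optimum is at a vertex, using one or two foods.
broccoli only: max(1495/297, 18/4) = 5.034 servings → $3.52.
lentils only: max(1495/420, 18/8) = 3.56 servings → $3.03.
quinoa only: max(1495/263, 18/3) = 6 servings → $6.30.
broccoli + lentils: intersection lies outside the first quadrant.
broccoli + quinoa with both tight: 1.547 servings and 3.938 servings → $5.22.
lentils + quinoa with both tight: 0.295 servings and 5.213 servings → $5.72.
Cheapest feasible corner: $3.03.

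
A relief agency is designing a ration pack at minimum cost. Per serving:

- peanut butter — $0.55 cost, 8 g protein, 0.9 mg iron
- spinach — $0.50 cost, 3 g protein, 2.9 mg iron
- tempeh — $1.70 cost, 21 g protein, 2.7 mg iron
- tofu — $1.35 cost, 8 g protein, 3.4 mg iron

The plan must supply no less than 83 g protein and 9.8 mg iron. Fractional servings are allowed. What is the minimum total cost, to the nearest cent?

$5.76

For a min-cost LP with two ≥-constraints, a basic feasible solution has at most two positive variables.
peanut butter only: max(83/8, 9.8/0.9) = 10.89 servings → $5.99.
spinach only: max(83/3, 9.8/2.9) = 27.67 servings → $13.83.
tempeh only: max(83/21, 9.8/2.7) = 3.952 servings → $6.72.
tofu only: max(83/8, 9.8/3.4) = 10.38 servings → $14.01.
peanut butter + spinach with both tight: 10.31 servings and 0.1805 servings → $5.76.
peanut butter + tempeh with both tight: 6.778 servings and 1.37 servings → $6.06.
peanut butter + tofu with both tight: 10.19 servings and 0.185 servings → $5.85.
spinach + tempeh with both targets exact would need a negative amount; discard.
spinach + tofu: intersection lies outside the first quadrant.
tempeh + tofu with both targets exact would need a negative amount; discard.
Cheapest feasible corner: $5.76.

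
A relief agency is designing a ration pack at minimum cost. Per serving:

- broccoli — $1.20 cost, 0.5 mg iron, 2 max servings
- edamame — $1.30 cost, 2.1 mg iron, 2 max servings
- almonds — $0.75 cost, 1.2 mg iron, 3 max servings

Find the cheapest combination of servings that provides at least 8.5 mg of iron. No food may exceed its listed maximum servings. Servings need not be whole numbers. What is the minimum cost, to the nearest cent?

Cost per mg of iron: edamame $0.6190, almonds $0.6250, broccoli $2.4000.
Take 2 servings of edamame: +4.2 mg iron for $2.60 (total $2.60, still need 4.3 mg).
Take 3 servings of almonds: +3.6 mg iron for $2.25 (total $4.85, still need 0.7 mg).
Take 1.4 servings of broccoli: +0.7 mg iron for $1.68 (total $6.53, still need 0.0 mg).
Filling from the cheapest source first is optimal under one linear minimum: $6.53.

$6.53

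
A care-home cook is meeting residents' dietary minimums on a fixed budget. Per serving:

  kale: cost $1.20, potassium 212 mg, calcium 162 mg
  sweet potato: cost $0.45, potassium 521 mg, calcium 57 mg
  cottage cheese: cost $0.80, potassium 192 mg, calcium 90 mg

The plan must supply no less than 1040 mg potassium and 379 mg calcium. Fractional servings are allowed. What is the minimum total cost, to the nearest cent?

With two linear requirements the optimum uses one or two foods; enumerate the corners.
kale only: max(1040/212, 379/162) = 4.906 servings → $5.89.
sweet potato only: max(1040/521, 379/57) = 6.649 servings → $2.99.
cottage cheese only: max(1040/192, 379/90) = 5.417 servings → $4.33.
kale + sweet potato with both tight: 1.911 servings and 1.219 servings → $2.84.
kale + cottage cheese: the both-tight solution has a negative serving — not a feasible corner.
sweet potato + cottage cheese with both tight: 0.5795 servings and 3.844 servings → $3.34.
Cheapest feasible corner: $2.84.

$2.84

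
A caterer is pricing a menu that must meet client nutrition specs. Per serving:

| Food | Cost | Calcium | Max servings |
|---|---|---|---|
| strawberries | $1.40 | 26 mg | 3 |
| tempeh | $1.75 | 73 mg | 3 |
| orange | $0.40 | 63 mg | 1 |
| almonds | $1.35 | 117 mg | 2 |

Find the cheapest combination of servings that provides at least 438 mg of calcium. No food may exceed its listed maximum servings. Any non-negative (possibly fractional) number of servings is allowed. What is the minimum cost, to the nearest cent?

Cost per mg of calcium: orange $0.0063, almonds $0.0115, tempeh $0.0240, strawberries $0.0538.
Take 1 serving of orange: +63.0 mg calcium for $0.40 (total $0.40, still need 375.0 mg).
Take 2 servings of almonds: +234.0 mg calcium for $2.70 (total $3.10, still need 141.0 mg).
Take 1.932 servings of tempeh: +141.0 mg calcium for $3.38 (total $6.48, still need 0.0 mg).
Filling from the cheapest source first is optimal under one linear minimum: $6.48.

$6.48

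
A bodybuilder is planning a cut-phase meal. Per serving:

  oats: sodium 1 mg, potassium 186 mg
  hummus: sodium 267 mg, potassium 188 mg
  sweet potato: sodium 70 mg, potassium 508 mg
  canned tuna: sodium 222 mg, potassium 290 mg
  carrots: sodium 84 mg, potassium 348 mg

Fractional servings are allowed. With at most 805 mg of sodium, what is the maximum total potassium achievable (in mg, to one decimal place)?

Potassium per mg sodium: oats 186, sweet potato 7.257, carrots 4.143, canned tuna 1.306, hummus 0.7041.
With no serving limits, spend the whole sodium allowance on oats: 805 mg / 1 mg × 186 mg = 149730.0 mg.

149730.0 mg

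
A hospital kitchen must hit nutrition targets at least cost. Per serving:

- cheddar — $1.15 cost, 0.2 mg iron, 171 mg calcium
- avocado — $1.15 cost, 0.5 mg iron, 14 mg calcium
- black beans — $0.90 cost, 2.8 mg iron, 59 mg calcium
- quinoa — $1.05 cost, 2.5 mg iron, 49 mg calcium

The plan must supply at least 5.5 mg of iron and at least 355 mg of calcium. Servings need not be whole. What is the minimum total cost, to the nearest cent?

$3.32

Two binding constraints pin down two serving amounts, so the optimal mix uses at most two foods. The candidates are each food alone (scaled to the tighter of iron/calcium) and each pair with both constraints tight.
cheddar only: max(5.5/0.2, 355/171) = 27.5 servings → $31.62.
avocado only: max(5.5/0.5, 355/14) = 25.36 servings → $29.16.
black beans only: max(5.5/2.8, 355/59) = 6.017 servings → $5.42.
quinoa only: max(5.5/2.5, 355/49) = 7.245 servings → $7.61.
cheddar + avocado with both tight: 1.215 servings and 10.51 servings → $13.49.
cheddar + black beans with both tight: 1.434 servings and 1.862 servings → $3.32.
cheddar + quinoa with both tight: 1.48 servings and 2.082 servings → $3.89.
avocado + black beans with both targets exact would need a negative amount; discard.
avocado + quinoa: the both-tight solution has a negative serving — not a feasible corner.
black beans + quinoa: intersection lies outside the first quadrant.
The minimum over all feasible corners is $3.32.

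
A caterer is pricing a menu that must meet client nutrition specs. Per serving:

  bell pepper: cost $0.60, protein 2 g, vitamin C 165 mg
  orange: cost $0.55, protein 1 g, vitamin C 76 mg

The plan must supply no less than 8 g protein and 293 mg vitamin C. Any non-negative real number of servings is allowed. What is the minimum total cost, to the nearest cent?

$2.40

Minimising a linear cost over {protein ≥ 8, vitamin C ≥ 293, servings ≥ 0} — the optimum is at a vertex, using one or two foods.
bell pepper only: max(8/2, 293/165) = 4 servings → $2.40.
orange only: max(8/1, 293/76) = 8 servings → $4.40.
bell pepper + orange: the both-tight solution has a negative serving — not a feasible corner.
The minimum over all feasible corners is $2.40.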